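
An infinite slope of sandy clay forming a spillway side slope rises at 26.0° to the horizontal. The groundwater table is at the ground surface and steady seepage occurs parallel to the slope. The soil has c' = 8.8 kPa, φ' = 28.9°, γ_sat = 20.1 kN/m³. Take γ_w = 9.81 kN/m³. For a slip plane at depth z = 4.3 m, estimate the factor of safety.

With seepage parallel to the slope and the water table at the surface, the effective normal stress on the slip plane uses the buoyant unit weight γ' = γ_sat − γ_w while the driving shear stress uses γ_sat:
FS = [c' + γ' z cos²β tanφ'] / [γ_sat z sinβ cosβ]
γ' = 20.1 − 9.81 = 10.29 kN/m³
Numerator = 8.8 + 10.29·4.3·cos²26.0°·tan28.9° = 8.8 + 10.29·4.3·0.8078·0.5520 = 28.532 kPa
Denominator = 20.1·4.3·sin26.0°·cos26.0° = 20.1·4.3·0.4384·0.8988 = 34.054 kPa
FS = 28.532 / 34.054 = 0.838

FS = 0.84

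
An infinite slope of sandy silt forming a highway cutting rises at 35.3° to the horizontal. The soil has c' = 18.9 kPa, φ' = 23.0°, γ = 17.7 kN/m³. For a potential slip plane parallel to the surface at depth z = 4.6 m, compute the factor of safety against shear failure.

FS = 1.09

For an infinite slope with a slip plane parallel to the surface (no pore pressure): FS = [c' + γz cos²β tanφ'] / [γz sinβ cosβ].
γz = 17.7·4.6 = 81.42 kN/m²
Numerator = 18.9 + 81.42·cos²35.3°·tan23.0° = 18.9 + 81.42·0.6661·0.4245 = 41.920 kPa
Denominator = 81.42·sin35.3°·cos35.3° = 81.42·0.5779·0.8161 = 38.399 kPa
FS = 41.920 / 38.399 = 1.092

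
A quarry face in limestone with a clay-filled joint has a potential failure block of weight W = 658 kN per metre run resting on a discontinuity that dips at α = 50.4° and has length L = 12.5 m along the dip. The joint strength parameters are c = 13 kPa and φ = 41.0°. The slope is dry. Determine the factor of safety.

FS = 1.04

Resolving the block weight along and normal to the plane and applying the Mohr–Coulomb strength on the joint:
N' = W cosα = 658·cos50.4° = 419.4 kN/m
Driving force T = W sinα = 658·sin50.4° = 507.0 kN/m
Resisting force R = c·L + N'·tanφ = 13·12.5 + 419.4·tan41.0° = 162.5 + 364.6 = 527.1 kN/m
FS = R / T = 527.1 / 507.0 = 1.040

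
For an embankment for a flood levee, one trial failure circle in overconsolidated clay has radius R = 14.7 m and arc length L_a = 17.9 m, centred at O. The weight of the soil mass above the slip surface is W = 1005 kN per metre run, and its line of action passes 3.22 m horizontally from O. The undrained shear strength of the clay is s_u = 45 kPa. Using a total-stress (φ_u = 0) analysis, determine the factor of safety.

Taking moments about the centre O, the resisting moment is provided by the undrained shear strength acting along the arc:
M_R = s_u·L_a·R = 45·17.90·14.7 = 11840.8 kN·m/m
M_D = W·d = 1005·3.22 = 3236.1 kN·m/m
FS = M_R / M_D = 11840.8 / 3236.1 = 3.659

FS = 3.66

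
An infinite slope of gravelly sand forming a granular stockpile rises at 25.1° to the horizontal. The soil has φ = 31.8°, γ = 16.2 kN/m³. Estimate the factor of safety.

For a dry cohesionless infinite slope the factor of safety is FS = tanφ / tanβ.
FS = tan31.8° / tan25.1° = 0.6200 / 0.4684 = 1.324

FS = 1.32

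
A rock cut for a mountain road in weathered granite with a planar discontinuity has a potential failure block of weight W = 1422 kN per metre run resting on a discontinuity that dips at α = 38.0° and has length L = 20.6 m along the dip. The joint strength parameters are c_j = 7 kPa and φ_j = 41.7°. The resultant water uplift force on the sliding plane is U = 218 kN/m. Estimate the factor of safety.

Resolving the block weight along and normal to the plane and applying the Mohr–Coulomb strength on the joint:
N' = W cosα − U = 1422·cos38.0° − 218 = 902.6 kN/m
Driving force T = W sinα = 1422·sin38.0° = 875.5 kN/m
Resisting force R = c_j·L + N'·tanφ_j = 7·20.6 + 902.6·tan41.7° = 144.2 + 804.1 = 948.3 kN/m
FS = R / T = 948.3 / 875.5 = 1.083

FS = 1.08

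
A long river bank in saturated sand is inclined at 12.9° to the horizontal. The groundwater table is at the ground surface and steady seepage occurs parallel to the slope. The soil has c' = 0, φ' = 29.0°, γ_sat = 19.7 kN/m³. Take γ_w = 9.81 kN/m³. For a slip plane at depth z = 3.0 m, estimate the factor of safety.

With seepage parallel to the slope and the water table at the surface, the effective normal stress on the slip plane uses the buoyant unit weight γ' = γ_sat − γ_w while the driving shear stress uses γ_sat:
FS = [c' + γ' z cos²β tanφ'] / [γ_sat z sinβ cosβ]
(For c' = 0 this reduces to FS = (γ'/γ_sat)·tanφ'/tanβ.)
γ' = 19.7 − 9.81 = 9.89 kN/m³
Numerator = 0.0 + 9.89·3.0·cos²12.9°·tan29.0° = 0.0 + 9.89·3.0·0.9502·0.5543 = 15.627 kPa
Denominator = 19.7·3.0·sin12.9°·cos12.9° = 19.7·3.0·0.2233·0.9748 = 12.861 kPa
FS = 15.627 / 12.861 = 1.215

FS = 1.22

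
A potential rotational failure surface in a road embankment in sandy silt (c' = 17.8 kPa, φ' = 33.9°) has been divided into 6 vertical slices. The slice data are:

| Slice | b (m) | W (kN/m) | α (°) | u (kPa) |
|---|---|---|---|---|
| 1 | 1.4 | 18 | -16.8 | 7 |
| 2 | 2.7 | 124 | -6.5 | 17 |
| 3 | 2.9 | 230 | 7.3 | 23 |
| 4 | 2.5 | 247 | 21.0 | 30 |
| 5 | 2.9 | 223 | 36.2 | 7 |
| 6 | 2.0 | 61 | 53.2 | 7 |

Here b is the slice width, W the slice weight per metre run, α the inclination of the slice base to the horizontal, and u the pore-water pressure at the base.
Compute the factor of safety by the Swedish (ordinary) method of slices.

FS = 2.42

Ordinary method of slices: FS = Σ[c'·Δl_i + (W_i cosα_i − u_i·Δl_i)·tanφ'] / Σ W_i sinα_i, with Δl_i = b_i / cosα_i.
Slice 1: Δl = 1.4/cos(-16.8°) = 1.462 m; N'_1 = 18·cos(-16.8°) − 7·1.462 = 7.0; c'Δl = 26.03; W sinα = -5.2
Slice 2: Δl = 2.7/cos(-6.5°) = 2.717 m; N'_2 = 124·cos(-6.5°) − 17·2.717 = 77.0; c'Δl = 48.37; W sinα = -14.0
Slice 3: Δl = 2.9/cos7.3° = 2.924 m; N'_3 = 230·cos7.3° − 23·2.924 = 160.9; c'Δl = 52.04; W sinα = 29.2
Slice 4: Δl = 2.5/cos21.0° = 2.678 m; N'_4 = 247·cos21.0° − 30·2.678 = 150.3; c'Δl = 47.67; W sinα = 88.5
Slice 5: Δl = 2.9/cos36.2° = 3.594 m; N'_5 = 223·cos36.2° − 7·3.594 = 154.8; c'Δl = 63.97; W sinα = 131.7
Slice 6: Δl = 2.0/cos53.2° = 3.339 m; N'_6 = 61·cos53.2° − 7·3.339 = 13.2; c'Δl = 59.43; W sinα = 48.8
Σc'Δl = 297.5 kN/m; ΣN' = 563.1 kN/m; ΣW sinα = 279.1 kN/m
Resisting = 297.5 + 563.1·tan33.9° = 297.5 + 378.4 = 675.9 kN/m
FS = 675.9 / 279.1 = 2.422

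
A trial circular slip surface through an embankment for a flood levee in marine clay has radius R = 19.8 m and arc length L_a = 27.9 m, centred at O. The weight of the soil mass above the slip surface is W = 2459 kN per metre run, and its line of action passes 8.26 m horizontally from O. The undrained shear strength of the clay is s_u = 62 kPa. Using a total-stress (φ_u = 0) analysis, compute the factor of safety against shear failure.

Taking moments about the centre O, the resisting moment is provided by the undrained shear strength acting along the arc:
M_R = s_u·L_a·R = 62·27.90·19.8 = 34250.0 kN·m/m
M_D = W·d = 2459·8.26 = 20311.3 kN·m/m
FS = M_R / M_D = 34250.0 / 20311.3 = 1.686

FS = 1.69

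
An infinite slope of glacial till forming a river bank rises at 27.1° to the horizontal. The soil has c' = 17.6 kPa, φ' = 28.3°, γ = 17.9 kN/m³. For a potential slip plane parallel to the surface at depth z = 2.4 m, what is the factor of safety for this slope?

FS = 2.06

For an infinite slope with a slip plane parallel to the surface (no pore pressure): FS = [c' + γz cos²β tanφ'] / [γz sinβ cosβ].
γz = 17.9·2.4 = 42.96 kN/m²
Numerator = 17.6 + 42.96·cos²27.1°·tan28.3° = 17.6 + 42.96·0.7925·0.5384 = 35.931 kPa
Denominator = 42.96·sin27.1°·cos27.1° = 42.96·0.4555·0.8902 = 17.422 kPa
FS = 35.931 / 17.422 = 2.062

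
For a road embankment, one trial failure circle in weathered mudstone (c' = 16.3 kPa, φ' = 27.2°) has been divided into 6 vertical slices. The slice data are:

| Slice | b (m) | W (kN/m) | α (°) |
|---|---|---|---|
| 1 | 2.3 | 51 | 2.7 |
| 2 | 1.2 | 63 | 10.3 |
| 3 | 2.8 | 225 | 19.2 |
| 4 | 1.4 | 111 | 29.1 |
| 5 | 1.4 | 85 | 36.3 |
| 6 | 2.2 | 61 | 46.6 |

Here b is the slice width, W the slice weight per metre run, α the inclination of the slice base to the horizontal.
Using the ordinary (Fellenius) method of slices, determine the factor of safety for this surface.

Ordinary method of slices: FS = Σ[c'·Δl_i + (W_i cosα_i)·tanφ'] / Σ W_i sinα_i, with Δl_i = b_i / cosα_i.
Slice 1: Δl = 2.3/cos2.7° = 2.303 m; N'_1 = 51·cos2.7° = 50.9; c'Δl = 37.53; W sinα = 2.4
Slice 2: Δl = 1.2/cos10.3° = 1.220 m; N'_2 = 63·cos10.3° = 62.0; c'Δl = 19.88; W sinα = 11.3
Slice 3: Δl = 2.8/cos19.2° = 2.965 m; N'_3 = 225·cos19.2° = 212.5; c'Δl = 48.33; W sinα = 74.0
Slice 4: Δl = 1.4/cos29.1° = 1.602 m; N'_4 = 111·cos29.1° = 97.0; c'Δl = 26.12; W sinα = 54.0
Slice 5: Δl = 1.4/cos36.3° = 1.737 m; N'_5 = 85·cos36.3° = 68.5; c'Δl = 28.32; W sinα = 50.3
Slice 6: Δl = 2.2/cos46.6° = 3.202 m; N'_6 = 61·cos46.6° = 41.9; c'Δl = 52.19; W sinα = 44.3
Σc'Δl = 212.4 kN/m; ΣN' = 532.8 kN/m; ΣW sinα = 236.3 kN/m
Resisting = 212.4 + 532.8·tan27.2° = 212.4 + 273.8 = 486.2 kN/m
FS = 486.2 / 236.3 = 2.058

FS = 2.06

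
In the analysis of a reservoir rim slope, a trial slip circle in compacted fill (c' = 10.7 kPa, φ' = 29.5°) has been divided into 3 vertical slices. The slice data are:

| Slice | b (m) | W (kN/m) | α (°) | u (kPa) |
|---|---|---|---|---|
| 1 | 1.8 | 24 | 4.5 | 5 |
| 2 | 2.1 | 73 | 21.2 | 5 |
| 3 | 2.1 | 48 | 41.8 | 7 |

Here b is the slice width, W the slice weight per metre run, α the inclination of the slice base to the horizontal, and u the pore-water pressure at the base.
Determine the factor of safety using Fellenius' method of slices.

FS = 2.04

Ordinary method of slices: FS = Σ[c'·Δl_i + (W_i cosα_i − u_i·Δl_i)·tanφ'] / Σ W_i sinα_i, with Δl_i = b_i / cosα_i.
Slice 1: Δl = 1.8/cos4.5° = 1.806 m; N'_1 = 24·cos4.5° − 5·1.806 = 14.9; c'Δl = 19.32; W sinα = 1.9
Slice 2: Δl = 2.1/cos21.2° = 2.252 m; N'_2 = 73·cos21.2° − 5·2.252 = 56.8; c'Δl = 24.10; W sinα = 26.4
Slice 3: Δl = 2.1/cos41.8° = 2.817 m; N'_3 = 48·cos41.8° − 7·2.817 = 16.1; c'Δl = 30.14; W sinα = 32.0
Σc'Δl = 73.6 kN/m; ΣN' = 87.8 kN/m; ΣW sinα = 60.3 kN/m
Resisting = 73.6 + 87.8·tan29.5° = 73.6 + 49.7 = 123.2 kN/m
FS = 123.2 / 60.3 = 2.044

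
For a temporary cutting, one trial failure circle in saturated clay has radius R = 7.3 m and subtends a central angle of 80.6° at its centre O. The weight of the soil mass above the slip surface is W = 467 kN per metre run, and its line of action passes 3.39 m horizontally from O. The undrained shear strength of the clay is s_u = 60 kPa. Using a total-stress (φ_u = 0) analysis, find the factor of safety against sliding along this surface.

FS = 2.84

Taking moments about the centre O, the resisting moment is provided by the undrained shear strength acting along the arc:
Arc length L_a = R·θ = 7.3·(80.6°·π/180) = 7.3·1.4067 = 10.27 m
M_R = s_u·L_a·R = 60·10.27·7.3 = 4497.9 kN·m/m
M_D = W·d = 467·3.39 = 1583.1 kN·m/m
FS = M_R / M_D = 4497.9 / 1583.1 = 2.841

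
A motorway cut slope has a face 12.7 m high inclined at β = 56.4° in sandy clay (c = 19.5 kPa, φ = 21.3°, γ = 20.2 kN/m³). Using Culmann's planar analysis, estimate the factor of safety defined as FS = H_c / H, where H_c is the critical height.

FS = 1.30

H_c = (4c/γ) · sinβ cosφ / [1 − cos(β − φ)]
    = (4·19.5/20.2) · sin56.4°·cos21.3° / [1 − cos35.1°]
    = 3.861 · 0.7760 / 0.1819 = 16.48 m
FS = H_c / H = 16.48 / 12.7 = 1.297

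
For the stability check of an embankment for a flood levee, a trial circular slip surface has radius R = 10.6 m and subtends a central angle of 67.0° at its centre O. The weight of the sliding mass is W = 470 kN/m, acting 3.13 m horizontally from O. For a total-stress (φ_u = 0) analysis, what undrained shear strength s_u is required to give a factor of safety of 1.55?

s_u = 17.4 kPa

FS = s_u·L_a·R / (W·d), so s_u = FS·W·d / (L_a·R).
Arc length L_a = R·θ = 10.6·(67.0°·π/180) = 10.6·1.1694 = 12.40 m
s_u = 1.55·470·3.13 / (12.40·10.6) = 2280.2 / 131.39 = 17.35 kPa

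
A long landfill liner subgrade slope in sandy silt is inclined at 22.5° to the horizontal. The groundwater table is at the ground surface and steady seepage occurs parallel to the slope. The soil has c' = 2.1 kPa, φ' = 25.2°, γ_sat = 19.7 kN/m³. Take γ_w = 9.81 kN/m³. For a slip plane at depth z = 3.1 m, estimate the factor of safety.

FS = 0.67

With seepage parallel to the slope and the water table at the surface, the effective normal stress on the slip plane uses the buoyant unit weight γ' = γ_sat − γ_w while the driving shear stress uses γ_sat:
FS = [c' + γ' z cos²β tanφ'] / [γ_sat z sinβ cosβ]
γ' = 19.7 − 9.81 = 9.89 kN/m³
Numerator = 2.1 + 9.89·3.1·cos²22.5°·tan25.2° = 2.1 + 9.89·3.1·0.8536·0.4706 = 14.414 kPa
Denominator = 19.7·3.1·sin22.5°·cos22.5° = 19.7·3.1·0.3827·0.9239 = 21.592 kPa
FS = 14.414 / 21.592 = 0.668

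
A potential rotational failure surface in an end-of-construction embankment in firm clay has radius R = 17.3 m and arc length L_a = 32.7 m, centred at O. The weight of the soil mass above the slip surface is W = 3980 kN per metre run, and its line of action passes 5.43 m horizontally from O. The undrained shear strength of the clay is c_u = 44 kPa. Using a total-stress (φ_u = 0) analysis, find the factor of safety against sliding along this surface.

FS = 1.15

Taking moments about the centre O, the resisting moment is provided by the undrained shear strength acting along the arc:
M_R = c_u·L_a·R = 44·32.70·17.3 = 24891.2 kN·m/m
M_D = W·d = 3980·5.43 = 21611.4 kN·m/m
FS = M_R / M_D = 24891.2 / 21611.4 = 1.152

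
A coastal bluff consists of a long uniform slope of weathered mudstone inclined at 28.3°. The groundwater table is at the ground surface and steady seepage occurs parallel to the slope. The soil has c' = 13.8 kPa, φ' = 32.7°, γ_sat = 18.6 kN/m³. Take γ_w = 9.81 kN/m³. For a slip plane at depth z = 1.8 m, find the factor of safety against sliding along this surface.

With seepage parallel to the slope and the water table at the surface, the effective normal stress on the slip plane uses the buoyant unit weight γ' = γ_sat − γ_w while the driving shear stress uses γ_sat:
FS = [c' + γ' z cos²β tanφ'] / [γ_sat z sinβ cosβ]
γ' = 18.6 − 9.81 = 8.79 kN/m³
Numerator = 13.8 + 8.79·1.8·cos²28.3°·tan32.7° = 13.8 + 8.79·1.8·0.7752·0.6420 = 21.675 kPa
Denominator = 18.6·1.8·sin28.3°·cos28.3° = 18.6·1.8·0.4741·0.8805 = 13.975 kPa
FS = 21.675 / 13.975 = 1.551

FS = 1.55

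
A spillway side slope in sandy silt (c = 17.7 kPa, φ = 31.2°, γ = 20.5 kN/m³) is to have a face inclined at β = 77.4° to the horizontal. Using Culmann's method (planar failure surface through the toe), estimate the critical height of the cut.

H_c = 9.36 m

Culmann's analysis gives the critical failure plane at α_cr = (β + φ)/2 = (77.4 + 31.2)/2 = 54.3°, and the critical height
H_c = (4c/γ) · sinβ cosφ / [1 − cos(β − φ)]
    = (4·17.7/20.5) · sin77.4°·cos31.2° / [1 − cos(46.2°)]
    = 3.454 · 0.9759·0.8554 / [1 − 0.6921]
    = 3.454 · 0.8348 / 0.3079
    = 9.36 m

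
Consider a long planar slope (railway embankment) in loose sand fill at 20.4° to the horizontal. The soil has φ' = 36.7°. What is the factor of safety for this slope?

For a dry cohesionless infinite slope the factor of safety is FS = tanφ' / tanβ.
FS = tan36.7° / tan20.4° = 0.7454 / 0.3719 = 2.004

FS = 2.00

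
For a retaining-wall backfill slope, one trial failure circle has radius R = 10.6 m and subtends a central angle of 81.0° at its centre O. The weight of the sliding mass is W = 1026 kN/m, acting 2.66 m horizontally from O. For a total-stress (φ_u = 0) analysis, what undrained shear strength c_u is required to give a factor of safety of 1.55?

FS = c_u·L_a·R / (W·d), so c_u = FS·W·d / (L_a·R).
Arc length L_a = R·θ = 10.6·(81.0°·π/180) = 10.6·1.4137 = 14.99 m
c_u = 1.55·1026·2.66 / (14.99·10.6) = 4230.2 / 158.85 = 26.63 kPa

c_u = 26.6 kPa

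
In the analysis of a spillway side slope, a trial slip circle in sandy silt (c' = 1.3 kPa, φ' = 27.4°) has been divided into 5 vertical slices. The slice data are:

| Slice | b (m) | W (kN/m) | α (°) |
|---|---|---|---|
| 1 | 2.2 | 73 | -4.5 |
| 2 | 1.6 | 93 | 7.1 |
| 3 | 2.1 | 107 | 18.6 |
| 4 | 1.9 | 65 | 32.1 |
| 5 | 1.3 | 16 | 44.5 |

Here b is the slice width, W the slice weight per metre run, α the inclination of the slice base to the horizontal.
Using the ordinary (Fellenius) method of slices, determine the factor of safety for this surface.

Ordinary method of slices: FS = Σ[c'·Δl_i + (W_i cosα_i)·tanφ'] / Σ W_i sinα_i, with Δl_i = b_i / cosα_i.
Slice 1: Δl = 2.2/cos(-4.5°) = 2.207 m; N'_1 = 73·cos(-4.5°) = 72.8; c'Δl = 2.87; W sinα = -5.7
Slice 2: Δl = 1.6/cos7.1° = 1.612 m; N'_2 = 93·cos7.1° = 92.3; c'Δl = 2.10; W sinα = 11.5
Slice 3: Δl = 2.1/cos18.6° = 2.216 m; N'_3 = 107·cos18.6° = 101.4; c'Δl = 2.88; W sinα = 34.1
Slice 4: Δl = 1.9/cos32.1° = 2.243 m; N'_4 = 65·cos32.1° = 55.1; c'Δl = 2.92; W sinα = 34.5
Slice 5: Δl = 1.3/cos44.5° = 1.823 m; N'_5 = 16·cos44.5° = 11.4; c'Δl = 2.37; W sinα = 11.2
Σc'Δl = 13.1 kN/m; ΣN' = 332.9 kN/m; ΣW sinα = 85.7 kN/m
Resisting = 13.1 + 332.9·tan27.4° = 13.1 + 172.6 = 185.7 kN/m
FS = 185.7 / 85.7 = 2.168

FS = 2.17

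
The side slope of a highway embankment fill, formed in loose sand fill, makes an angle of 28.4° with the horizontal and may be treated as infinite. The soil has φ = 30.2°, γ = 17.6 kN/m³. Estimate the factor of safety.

FS = 1.08

For a dry cohesionless infinite slope the factor of safety is FS = tanφ / tanβ.
FS = tan30.2° / tan28.4° = 0.5820 / 0.5407 = 1.076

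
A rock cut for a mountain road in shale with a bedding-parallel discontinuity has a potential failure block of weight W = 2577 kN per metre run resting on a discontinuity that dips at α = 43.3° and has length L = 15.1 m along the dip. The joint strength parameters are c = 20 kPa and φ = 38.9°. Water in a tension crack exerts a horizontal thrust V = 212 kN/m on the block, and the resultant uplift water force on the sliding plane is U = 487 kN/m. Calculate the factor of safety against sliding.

Resolving the block weight along and normal to the plane and applying the Mohr–Coulomb strength on the joint:
N' = W cosα − U − V sinα = 2577·cos43.3° − 487 − 212·sin43.3° = 1243.1 kN/m
Driving force T = W sinα + V cosα = 2577·sin43.3° + 212·cos43.3° = 1921.6 kN/m
Resisting force R = c·L + N'·tanφ = 20·15.1 + 1243.1·tan38.9° = 302.0 + 1003.0 = 1305.0 kN/m
FS = R / T = 1305.0 / 1921.6 = 0.679

FS = 0.68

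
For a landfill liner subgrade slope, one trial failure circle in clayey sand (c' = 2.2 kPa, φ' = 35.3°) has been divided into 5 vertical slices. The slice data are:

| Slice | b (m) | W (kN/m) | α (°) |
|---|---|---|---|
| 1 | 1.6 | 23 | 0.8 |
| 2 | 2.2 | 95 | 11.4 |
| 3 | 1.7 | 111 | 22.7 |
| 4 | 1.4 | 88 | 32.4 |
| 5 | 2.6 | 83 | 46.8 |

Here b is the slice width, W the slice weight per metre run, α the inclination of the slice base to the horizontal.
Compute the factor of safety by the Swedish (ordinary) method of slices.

FS = 1.60

Ordinary method of slices: FS = Σ[c'·Δl_i + (W_i cosα_i)·tanφ'] / Σ W_i sinα_i, with Δl_i = b_i / cosα_i.
Slice 1: Δl = 1.6/cos0.8° = 1.600 m; N'_1 = 23·cos0.8° = 23.0; c'Δl = 3.52; W sinα = 0.3
Slice 2: Δl = 2.2/cos11.4° = 2.244 m; N'_2 = 95·cos11.4° = 93.1; c'Δl = 4.94; W sinα = 18.8
Slice 3: Δl = 1.7/cos22.7° = 1.843 m; N'_3 = 111·cos22.7° = 102.4; c'Δl = 4.05; W sinα = 42.8
Slice 4: Δl = 1.4/cos32.4° = 1.658 m; N'_4 = 88·cos32.4° = 74.3; c'Δl = 3.65; W sinα = 47.2
Slice 5: Δl = 2.6/cos46.8° = 3.798 m; N'_5 = 83·cos46.8° = 56.8; c'Δl = 8.36; W sinα = 60.5
Σc'Δl = 24.5 kN/m; ΣN' = 349.6 kN/m; ΣW sinα = 169.6 kN/m
Resisting = 24.5 + 349.6·tan35.3° = 24.5 + 247.6 = 272.1 kN/m
FS = 272.1 / 169.6 = 1.604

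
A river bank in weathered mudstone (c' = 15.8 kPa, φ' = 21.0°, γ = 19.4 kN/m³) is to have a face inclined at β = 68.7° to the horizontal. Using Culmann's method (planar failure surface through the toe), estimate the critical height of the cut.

H_c = 8.67 m

Culmann's analysis gives the critical failure plane at α_cr = (β + φ')/2 = (68.7 + 21.0)/2 = 44.9°, and the critical height
H_c = (4c'/γ) · sinβ cosφ' / [1 − cos(β − φ')]
    = (4·15.8/19.4) · sin68.7°·cos21.0° / [1 − cos(47.7°)]
    = 3.258 · 0.9317·0.9336 / [1 − 0.6730]
    = 3.258 · 0.8698 / 0.3270
    = 8.67 m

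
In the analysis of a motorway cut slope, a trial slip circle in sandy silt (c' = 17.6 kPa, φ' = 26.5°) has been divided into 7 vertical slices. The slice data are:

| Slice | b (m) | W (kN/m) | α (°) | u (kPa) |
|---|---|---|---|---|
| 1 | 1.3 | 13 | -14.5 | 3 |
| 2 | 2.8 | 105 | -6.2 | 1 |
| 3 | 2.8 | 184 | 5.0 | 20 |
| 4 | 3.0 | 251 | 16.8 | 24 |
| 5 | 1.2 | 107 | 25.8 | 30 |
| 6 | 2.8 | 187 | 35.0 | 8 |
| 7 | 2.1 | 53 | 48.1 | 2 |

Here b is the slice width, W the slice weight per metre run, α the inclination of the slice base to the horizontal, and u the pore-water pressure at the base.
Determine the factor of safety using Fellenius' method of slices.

Ordinary method of slices: FS = Σ[c'·Δl_i + (W_i cosα_i − u_i·Δl_i)·tanφ'] / Σ W_i sinα_i, with Δl_i = b_i / cosα_i.
Slice 1: Δl = 1.3/cos(-14.5°) = 1.343 m; N'_1 = 13·cos(-14.5°) − 3·1.343 = 8.6; c'Δl = 23.63; W sinα = -3.3
Slice 2: Δl = 2.8/cos(-6.2°) = 2.816 m; N'_2 = 105·cos(-6.2°) − 1·2.816 = 101.6; c'Δl = 49.57; W sinα = -11.3
Slice 3: Δl = 2.8/cos5.0° = 2.811 m; N'_3 = 184·cos5.0° − 20·2.811 = 127.1; c'Δl = 49.47; W sinα = 16.0
Slice 4: Δl = 3.0/cos16.8° = 3.134 m; N'_4 = 251·cos16.8° − 24·3.134 = 165.1; c'Δl = 55.15; W sinα = 72.5
Slice 5: Δl = 1.2/cos25.8° = 1.333 m; N'_5 = 107·cos25.8° − 30·1.333 = 56.3; c'Δl = 23.46; W sinα = 46.6
Slice 6: Δl = 2.8/cos35.0° = 3.418 m; N'_6 = 187·cos35.0° − 8·3.418 = 125.8; c'Δl = 60.16; W sinα = 107.3
Slice 7: Δl = 2.1/cos48.1° = 3.145 m; N'_7 = 53·cos48.1° − 2·3.145 = 29.1; c'Δl = 55.34; W sinα = 39.4
Σc'Δl = 316.8 kN/m; ΣN' = 613.6 kN/m; ΣW sinα = 267.3 kN/m
Resisting = 316.8 + 613.6·tan26.5° = 316.8 + 305.9 = 622.7 kN/m
FS = 622.7 / 267.3 = 2.330

FS = 2.33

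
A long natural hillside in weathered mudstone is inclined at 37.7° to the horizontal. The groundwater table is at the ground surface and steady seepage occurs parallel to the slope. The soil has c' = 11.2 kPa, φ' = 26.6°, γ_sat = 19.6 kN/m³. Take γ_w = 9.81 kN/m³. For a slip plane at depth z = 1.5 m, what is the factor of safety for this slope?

With seepage parallel to the slope and the water table at the surface, the effective normal stress on the slip plane uses the buoyant unit weight γ' = γ_sat − γ_w while the driving shear stress uses γ_sat:
FS = [c' + γ' z cos²β tanφ'] / [γ_sat z sinβ cosβ]
γ' = 19.6 − 9.81 = 9.79 kN/m³
Numerator = 11.2 + 9.79·1.5·cos²37.7°·tan26.6° = 11.2 + 9.79·1.5·0.6260·0.5008 = 15.804 kPa
Denominator = 19.6·1.5·sin37.7°·cos37.7° = 19.6·1.5·0.6115·0.7912 = 14.225 kPa
FS = 15.804 / 14.225 = 1.111

FS = 1.11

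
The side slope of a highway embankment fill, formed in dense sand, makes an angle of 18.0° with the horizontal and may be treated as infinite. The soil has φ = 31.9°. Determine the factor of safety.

FS = 1.92

For a dry cohesionless infinite slope the factor of safety is FS = tanφ / tanβ.
FS = tan31.9° / tan18.0° = 0.6224 / 0.3249 = 1.916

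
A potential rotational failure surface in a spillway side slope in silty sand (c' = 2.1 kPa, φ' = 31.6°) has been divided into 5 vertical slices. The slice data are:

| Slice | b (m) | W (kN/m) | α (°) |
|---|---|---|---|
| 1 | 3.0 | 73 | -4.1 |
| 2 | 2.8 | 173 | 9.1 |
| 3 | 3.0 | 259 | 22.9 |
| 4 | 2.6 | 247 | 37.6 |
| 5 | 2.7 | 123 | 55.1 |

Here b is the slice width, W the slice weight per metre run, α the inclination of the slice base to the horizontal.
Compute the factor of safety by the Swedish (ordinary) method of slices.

FS = 1.33

Ordinary method of slices: FS = Σ[c'·Δl_i + (W_i cosα_i)·tanφ'] / Σ W_i sinα_i, with Δl_i = b_i / cosα_i.
Slice 1: Δl = 3.0/cos(-4.1°) = 3.008 m; N'_1 = 73·cos(-4.1°) = 72.8; c'Δl = 6.32; W sinα = -5.2
Slice 2: Δl = 2.8/cos9.1° = 2.836 m; N'_2 = 173·cos9.1° = 170.8; c'Δl = 5.95; W sinα = 27.4
Slice 3: Δl = 3.0/cos22.9° = 3.257 m; N'_3 = 259·cos22.9° = 238.6; c'Δl = 6.84; W sinα = 100.8
Slice 4: Δl = 2.6/cos37.6° = 3.282 m; N'_4 = 247·cos37.6° = 195.7; c'Δl = 6.89; W sinα = 150.7
Slice 5: Δl = 2.7/cos55.1° = 4.719 m; N'_5 = 123·cos55.1° = 70.4; c'Δl = 9.91; W sinα = 100.9
Σc'Δl = 35.9 kN/m; ΣN' = 748.3 kN/m; ΣW sinα = 374.5 kN/m
Resisting = 35.9 + 748.3·tan31.6° = 35.9 + 460.4 = 496.3 kN/m
FS = 496.3 / 374.5 = 1.325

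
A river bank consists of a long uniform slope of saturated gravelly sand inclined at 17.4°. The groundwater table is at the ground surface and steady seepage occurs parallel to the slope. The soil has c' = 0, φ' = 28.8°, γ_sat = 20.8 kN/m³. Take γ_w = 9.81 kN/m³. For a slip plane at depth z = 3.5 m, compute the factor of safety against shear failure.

FS = 0.93

With seepage parallel to the slope and the water table at the surface, the effective normal stress on the slip plane uses the buoyant unit weight γ' = γ_sat − γ_w while the driving shear stress uses γ_sat:
FS = [c' + γ' z cos²β tanφ'] / [γ_sat z sinβ cosβ]
(For c' = 0 this reduces to FS = (γ'/γ_sat)·tanφ'/tanβ.)
γ' = 20.8 − 9.81 = 10.99 kN/m³
Numerator = 0.0 + 10.99·3.5·cos²17.4°·tan28.8° = 0.0 + 10.99·3.5·0.9106·0.5498 = 19.255 kPa
Denominator = 20.8·3.5·sin17.4°·cos17.4° = 20.8·3.5·0.2990·0.9542 = 20.774 kPa
FS = 19.255 / 20.774 = 0.927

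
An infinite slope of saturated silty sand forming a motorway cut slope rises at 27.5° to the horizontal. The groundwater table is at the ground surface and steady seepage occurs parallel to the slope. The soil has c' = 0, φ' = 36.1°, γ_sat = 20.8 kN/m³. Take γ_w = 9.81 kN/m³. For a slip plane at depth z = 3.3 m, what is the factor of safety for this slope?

With seepage parallel to the slope and the water table at the surface, the effective normal stress on the slip plane uses the buoyant unit weight γ' = γ_sat − γ_w while the driving shear stress uses γ_sat:
FS = [c' + γ' z cos²β tanφ'] / [γ_sat z sinβ cosβ]
(For c' = 0 this reduces to FS = (γ'/γ_sat)·tanφ'/tanβ.)
γ' = 20.8 − 9.81 = 10.99 kN/m³
Numerator = 0.0 + 10.99·3.3·cos²27.5°·tan36.1° = 0.0 + 10.99·3.3·0.7868·0.7292 = 20.808 kPa
Denominator = 20.8·3.3·sin27.5°·cos27.5° = 20.8·3.3·0.4617·0.8870 = 28.113 kPa
FS = 20.808 / 28.113 = 0.740

FS = 0.74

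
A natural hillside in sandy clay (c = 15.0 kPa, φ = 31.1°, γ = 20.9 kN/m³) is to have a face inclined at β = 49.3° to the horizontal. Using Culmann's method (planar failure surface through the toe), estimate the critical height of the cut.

H_c = 37.25 m

Culmann's analysis gives the critical failure plane at α_cr = (β + φ)/2 = (49.3 + 31.1)/2 = 40.2°, and the critical height
H_c = (4c/γ) · sinβ cosφ / [1 − cos(β − φ)]
    = (4·15.0/20.9) · sin49.3°·cos31.1° / [1 − cos(18.2°)]
    = 2.871 · 0.7581·0.8563 / [1 − 0.9500]
    = 2.871 · 0.6492 / 0.0500
    = 37.25 m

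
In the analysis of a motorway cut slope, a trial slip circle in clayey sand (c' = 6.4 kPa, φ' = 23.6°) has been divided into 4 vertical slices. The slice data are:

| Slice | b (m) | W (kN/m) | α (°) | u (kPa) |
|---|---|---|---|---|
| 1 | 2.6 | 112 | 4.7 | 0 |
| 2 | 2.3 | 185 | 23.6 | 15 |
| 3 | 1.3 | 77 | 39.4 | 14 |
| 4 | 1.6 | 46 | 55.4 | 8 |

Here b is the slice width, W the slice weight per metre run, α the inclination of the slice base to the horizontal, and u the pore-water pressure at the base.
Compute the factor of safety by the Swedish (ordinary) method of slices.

Ordinary method of slices: FS = Σ[c'·Δl_i + (W_i cosα_i − u_i·Δl_i)·tanφ'] / Σ W_i sinα_i, with Δl_i = b_i / cosα_i.
Slice 1: Δl = 2.6/cos4.7° = 2.609 m; N'_1 = 112·cos4.7° − 0·2.609 = 111.6; c'Δl = 16.70; W sinα = 9.2
Slice 2: Δl = 2.3/cos23.6° = 2.510 m; N'_2 = 185·cos23.6° − 15·2.510 = 131.9; c'Δl = 16.06; W sinα = 74.1
Slice 3: Δl = 1.3/cos39.4° = 1.682 m; N'_3 = 77·cos39.4° − 14·1.682 = 35.9; c'Δl = 10.77; W sinα = 48.9
Slice 4: Δl = 1.6/cos55.4° = 2.818 m; N'_4 = 46·cos55.4° − 8·2.818 = 3.6; c'Δl = 18.03; W sinα = 37.9
Σc'Δl = 61.6 kN/m; ΣN' = 283.0 kN/m; ΣW sinα = 170.0 kN/m
Resisting = 61.6 + 283.0·tan23.6° = 61.6 + 123.7 = 185.2 kN/m
FS = 185.2 / 170.0 = 1.090

FS = 1.09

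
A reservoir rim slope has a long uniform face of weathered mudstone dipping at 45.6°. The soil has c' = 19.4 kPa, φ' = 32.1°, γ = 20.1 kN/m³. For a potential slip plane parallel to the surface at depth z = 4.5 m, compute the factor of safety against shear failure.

FS = 1.04

For an infinite slope with a slip plane parallel to the surface (no pore pressure): FS = [c' + γz cos²β tanφ'] / [γz sinβ cosβ].
γz = 20.1·4.5 = 90.45 kN/m²
Numerator = 19.4 + 90.45·cos²45.6°·tan32.1° = 19.4 + 90.45·0.4895·0.6273 = 47.175 kPa
Denominator = 90.45·sin45.6°·cos45.6° = 90.45·0.7145·0.6997 = 45.215 kPa
FS = 47.175 / 45.215 = 1.043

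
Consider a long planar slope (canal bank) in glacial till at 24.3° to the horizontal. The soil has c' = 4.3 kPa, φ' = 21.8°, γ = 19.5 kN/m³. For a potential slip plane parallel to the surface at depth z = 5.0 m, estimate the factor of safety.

For an infinite slope with a slip plane parallel to the surface (no pore pressure): FS = [c' + γz cos²β tanφ'] / [γz sinβ cosβ].
γz = 19.5·5.0 = 97.50 kN/m²
Numerator = 4.3 + 97.50·cos²24.3°·tan21.8° = 4.3 + 97.50·0.8307·0.4000 = 36.693 kPa
Denominator = 97.50·sin24.3°·cos24.3° = 97.50·0.4115·0.9114 = 36.568 kPa
FS = 36.693 / 36.568 = 1.003

FS = 1.00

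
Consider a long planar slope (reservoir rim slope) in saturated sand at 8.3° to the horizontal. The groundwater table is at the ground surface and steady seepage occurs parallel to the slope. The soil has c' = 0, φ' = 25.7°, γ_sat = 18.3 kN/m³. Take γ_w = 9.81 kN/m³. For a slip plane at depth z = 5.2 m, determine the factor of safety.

FS = 1.53

With seepage parallel to the slope and the water table at the surface, the effective normal stress on the slip plane uses the buoyant unit weight γ' = γ_sat − γ_w while the driving shear stress uses γ_sat:
FS = [c' + γ' z cos²β tanφ'] / [γ_sat z sinβ cosβ]
(For c' = 0 this reduces to FS = (γ'/γ_sat)·tanφ'/tanβ.)
γ' = 18.3 − 9.81 = 8.49 kN/m³
Numerator = 0.0 + 8.49·5.2·cos²8.3°·tan25.7° = 0.0 + 8.49·5.2·0.9792·0.4813 = 20.804 kPa
Denominator = 18.3·5.2·sin8.3°·cos8.3° = 18.3·5.2·0.1444·0.9895 = 13.593 kPa
FS = 20.804 / 13.593 = 1.531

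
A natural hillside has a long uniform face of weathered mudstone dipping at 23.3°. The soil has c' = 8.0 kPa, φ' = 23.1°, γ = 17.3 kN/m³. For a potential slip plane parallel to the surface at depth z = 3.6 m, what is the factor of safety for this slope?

FS = 1.34

For an infinite slope with a slip plane parallel to the surface (no pore pressure): FS = [c' + γz cos²β tanφ'] / [γz sinβ cosβ].
γz = 17.3·3.6 = 62.28 kN/m²
Numerator = 8.0 + 62.28·cos²23.3°·tan23.1° = 8.0 + 62.28·0.8435·0.4265 = 30.408 kPa
Denominator = 62.28·sin23.3°·cos23.3° = 62.28·0.3955·0.9184 = 22.626 kPa
FS = 30.408 / 22.626 = 1.344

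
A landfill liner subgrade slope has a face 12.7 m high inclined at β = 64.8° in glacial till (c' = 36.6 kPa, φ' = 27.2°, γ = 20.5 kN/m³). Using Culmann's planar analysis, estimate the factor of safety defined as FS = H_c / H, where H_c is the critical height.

H_c = (4c'/γ) · sinβ cosφ' / [1 − cos(β − φ')]
    = (4·36.6/20.5) · sin64.8°·cos27.2° / [1 − cos37.6°]
    = 7.141 · 0.8048 / 0.2077 = 27.67 m
FS = H_c / H = 27.67 / 12.7 = 2.179

FS = 2.18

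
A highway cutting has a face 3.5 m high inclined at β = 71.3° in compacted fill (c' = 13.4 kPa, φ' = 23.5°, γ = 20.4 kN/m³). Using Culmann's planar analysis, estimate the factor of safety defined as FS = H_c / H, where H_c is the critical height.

FS = 1.99

H_c = (4c'/γ) · sinβ cosφ' / [1 − cos(β − φ')]
    = (4·13.4/20.4) · sin71.3°·cos23.5° / [1 − cos47.8°]
    = 2.627 · 0.8686 / 0.3283 = 6.95 m
FS = H_c / H = 6.95 / 3.5 = 1.986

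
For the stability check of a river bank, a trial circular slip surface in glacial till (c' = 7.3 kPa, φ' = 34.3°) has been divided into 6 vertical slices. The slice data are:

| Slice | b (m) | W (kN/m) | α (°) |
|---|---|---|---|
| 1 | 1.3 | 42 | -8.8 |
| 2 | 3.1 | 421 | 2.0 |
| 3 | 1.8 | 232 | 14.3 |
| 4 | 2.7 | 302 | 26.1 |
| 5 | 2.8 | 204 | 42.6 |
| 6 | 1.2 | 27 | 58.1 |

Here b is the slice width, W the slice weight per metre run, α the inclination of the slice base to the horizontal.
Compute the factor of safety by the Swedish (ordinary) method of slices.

FS = 2.44

Ordinary method of slices: FS = Σ[c'·Δl_i + (W_i cosα_i)·tanφ'] / Σ W_i sinα_i, with Δl_i = b_i / cosα_i.
Slice 1: Δl = 1.3/cos(-8.8°) = 1.315 m; N'_1 = 42·cos(-8.8°) = 41.5; c'Δl = 9.60; W sinα = -6.4
Slice 2: Δl = 3.1/cos2.0° = 3.102 m; N'_2 = 421·cos2.0° = 420.7; c'Δl = 22.64; W sinα = 14.7
Slice 3: Δl = 1.8/cos14.3° = 1.858 m; N'_3 = 232·cos14.3° = 224.8; c'Δl = 13.56; W sinα = 57.3
Slice 4: Δl = 2.7/cos26.1° = 3.007 m; N'_4 = 302·cos26.1° = 271.2; c'Δl = 21.95; W sinα = 132.9
Slice 5: Δl = 2.8/cos42.6° = 3.804 m; N'_5 = 204·cos42.6° = 150.2; c'Δl = 27.77; W sinα = 138.1
Slice 6: Δl = 1.2/cos58.1° = 2.271 m; N'_6 = 27·cos58.1° = 14.3; c'Δl = 16.58; W sinα = 22.9
Σc'Δl = 112.1 kN/m; ΣN' = 1122.7 kN/m; ΣW sinα = 359.4 kN/m
Resisting = 112.1 + 1122.7·tan34.3° = 112.1 + 765.9 = 878.0 kN/m
FS = 878.0 / 359.4 = 2.443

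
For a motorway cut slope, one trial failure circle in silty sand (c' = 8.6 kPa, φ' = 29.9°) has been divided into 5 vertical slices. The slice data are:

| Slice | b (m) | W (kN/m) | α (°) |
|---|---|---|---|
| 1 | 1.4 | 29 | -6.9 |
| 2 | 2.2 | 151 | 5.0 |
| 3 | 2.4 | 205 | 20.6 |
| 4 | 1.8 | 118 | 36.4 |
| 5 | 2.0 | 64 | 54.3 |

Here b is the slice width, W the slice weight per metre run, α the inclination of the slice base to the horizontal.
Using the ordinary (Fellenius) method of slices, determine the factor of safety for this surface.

Ordinary method of slices: FS = Σ[c'·Δl_i + (W_i cosα_i)·tanφ'] / Σ W_i sinα_i, with Δl_i = b_i / cosα_i.
Slice 1: Δl = 1.4/cos(-6.9°) = 1.410 m; N'_1 = 29·cos(-6.9°) = 28.8; c'Δl = 12.13; W sinα = -3.5
Slice 2: Δl = 2.2/cos5.0° = 2.208 m; N'_2 = 151·cos5.0° = 150.4; c'Δl = 18.99; W sinα = 13.2
Slice 3: Δl = 2.4/cos20.6° = 2.564 m; N'_3 = 205·cos20.6° = 191.9; c'Δl = 22.05; W sinα = 72.1
Slice 4: Δl = 1.8/cos36.4° = 2.236 m; N'_4 = 118·cos36.4° = 95.0; c'Δl = 19.23; W sinα = 70.0
Slice 5: Δl = 2.0/cos54.3° = 3.427 m; N'_5 = 64·cos54.3° = 37.3; c'Δl = 29.48; W sinα = 52.0
Σc'Δl = 101.9 kN/m; ΣN' = 503.4 kN/m; ΣW sinα = 203.8 kN/m
Resisting = 101.9 + 503.4·tan29.9° = 101.9 + 289.5 = 391.4 kN/m
FS = 391.4 / 203.8 = 1.920

FS = 1.92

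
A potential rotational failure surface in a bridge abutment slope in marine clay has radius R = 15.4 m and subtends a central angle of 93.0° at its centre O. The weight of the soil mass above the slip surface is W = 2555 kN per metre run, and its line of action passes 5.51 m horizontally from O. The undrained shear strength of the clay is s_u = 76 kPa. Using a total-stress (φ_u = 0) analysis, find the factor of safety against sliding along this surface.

FS = 2.08

Taking moments about the centre O, the resisting moment is provided by the undrained shear strength acting along the arc:
Arc length L_a = R·θ = 15.4·(93.0°·π/180) = 15.4·1.6232 = 25.00 m
M_R = s_u·L_a·R = 76·25.00·15.4 = 29256.0 kN·m/m
M_D = W·d = 2555·5.51 = 14078.0 kN·m/m
FS = M_R / M_D = 29256.0 / 14078.0 = 2.078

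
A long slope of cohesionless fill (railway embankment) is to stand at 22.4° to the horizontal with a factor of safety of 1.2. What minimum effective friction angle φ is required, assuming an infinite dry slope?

FS = tanφ/tanβ ⇒ tanφ = FS · tanβ = 1.2 · tan22.4° = 0.4946
φ = arctan(0.4946) = 26.32°

φ = 26.3°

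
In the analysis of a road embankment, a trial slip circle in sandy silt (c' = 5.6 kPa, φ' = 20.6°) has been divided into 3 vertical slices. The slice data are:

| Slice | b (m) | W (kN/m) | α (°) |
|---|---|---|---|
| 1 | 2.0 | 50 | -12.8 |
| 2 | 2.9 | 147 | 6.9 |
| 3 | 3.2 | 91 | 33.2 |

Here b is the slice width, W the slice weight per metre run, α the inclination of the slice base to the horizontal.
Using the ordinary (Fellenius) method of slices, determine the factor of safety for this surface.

FS = 2.68

Ordinary method of slices: FS = Σ[c'·Δl_i + (W_i cosα_i)·tanφ'] / Σ W_i sinα_i, with Δl_i = b_i / cosα_i.
Slice 1: Δl = 2.0/cos(-12.8°) = 2.051 m; N'_1 = 50·cos(-12.8°) = 48.8; c'Δl = 11.49; W sinα = -11.1
Slice 2: Δl = 2.9/cos6.9° = 2.921 m; N'_2 = 147·cos6.9° = 145.9; c'Δl = 16.36; W sinα = 17.7
Slice 3: Δl = 3.2/cos33.2° = 3.824 m; N'_3 = 91·cos33.2° = 76.1; c'Δl = 21.42; W sinα = 49.8
Σc'Δl = 49.3 kN/m; ΣN' = 270.8 kN/m; ΣW sinα = 56.4 kN/m
Resisting = 49.3 + 270.8·tan20.6° = 49.3 + 101.8 = 151.1 kN/m
FS = 151.1 / 56.4 = 2.678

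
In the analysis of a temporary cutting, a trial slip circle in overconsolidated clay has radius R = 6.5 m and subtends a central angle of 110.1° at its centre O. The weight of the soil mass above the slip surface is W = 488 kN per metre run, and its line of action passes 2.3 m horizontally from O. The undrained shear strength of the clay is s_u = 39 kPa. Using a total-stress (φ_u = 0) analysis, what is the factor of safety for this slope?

Taking moments about the centre O, the resisting moment is provided by the undrained shear strength acting along the arc:
Arc length L_a = R·θ = 6.5·(110.1°·π/180) = 6.5·1.9216 = 12.49 m
M_R = s_u·L_a·R = 39·12.49·6.5 = 3166.3 kN·m/m
M_D = W·d = 488·2.3 = 1122.4 kN·m/m
FS = M_R / M_D = 3166.3 / 1122.4 = 2.821

FS = 2.82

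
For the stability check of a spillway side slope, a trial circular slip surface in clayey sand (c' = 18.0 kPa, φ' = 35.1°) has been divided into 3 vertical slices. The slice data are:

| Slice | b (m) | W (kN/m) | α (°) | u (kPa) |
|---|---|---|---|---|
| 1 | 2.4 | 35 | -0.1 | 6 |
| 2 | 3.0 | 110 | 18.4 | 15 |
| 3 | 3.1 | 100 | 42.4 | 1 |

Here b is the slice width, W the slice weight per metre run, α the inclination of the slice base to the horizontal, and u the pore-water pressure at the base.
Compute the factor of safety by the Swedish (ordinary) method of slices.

FS = 2.73

Ordinary method of slices: FS = Σ[c'·Δl_i + (W_i cosα_i − u_i·Δl_i)·tanφ'] / Σ W_i sinα_i, with Δl_i = b_i / cosα_i.
Slice 1: Δl = 2.4/cos(-0.1°) = 2.400 m; N'_1 = 35·cos(-0.1°) − 6·2.400 = 20.6; c'Δl = 43.20; W sinα = -0.1
Slice 2: Δl = 3.0/cos18.4° = 3.162 m; N'_2 = 110·cos18.4° − 15·3.162 = 57.0; c'Δl = 56.91; W sinα = 34.7
Slice 3: Δl = 3.1/cos42.4° = 4.198 m; N'_3 = 100·cos42.4° − 1·4.198 = 69.6; c'Δl = 75.56; W sinα = 67.4
Σc'Δl = 175.7 kN/m; ΣN' = 147.2 kN/m; ΣW sinα = 102.1 kN/m
Resisting = 175.7 + 147.2·tan35.1° = 175.7 + 103.5 = 279.1 kN/m
FS = 279.1 / 102.1 = 2.734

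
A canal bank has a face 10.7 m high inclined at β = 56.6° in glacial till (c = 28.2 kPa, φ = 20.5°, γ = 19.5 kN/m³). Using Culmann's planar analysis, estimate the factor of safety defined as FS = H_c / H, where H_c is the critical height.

H_c = (4c/γ) · sinβ cosφ / [1 − cos(β − φ)]
    = (4·28.2/19.5) · sin56.6°·cos20.5° / [1 − cos36.1°]
    = 5.785 · 0.7820 / 0.1920 = 23.56 m
FS = H_c / H = 23.56 / 10.7 = 2.202

FS = 2.20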